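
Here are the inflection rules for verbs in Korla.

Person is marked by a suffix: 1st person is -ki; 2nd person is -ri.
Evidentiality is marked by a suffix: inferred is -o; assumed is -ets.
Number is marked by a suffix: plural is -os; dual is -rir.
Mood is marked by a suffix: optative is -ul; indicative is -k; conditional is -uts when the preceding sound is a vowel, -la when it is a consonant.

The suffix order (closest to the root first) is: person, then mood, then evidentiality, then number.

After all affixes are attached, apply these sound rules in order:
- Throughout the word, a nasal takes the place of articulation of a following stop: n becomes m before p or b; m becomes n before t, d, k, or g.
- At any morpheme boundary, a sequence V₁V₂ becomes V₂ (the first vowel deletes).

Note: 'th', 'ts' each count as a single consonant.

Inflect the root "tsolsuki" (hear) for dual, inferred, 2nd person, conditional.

Attach person 2nd person -ri → tsolsukiri.
Attach mood conditional -uts (after vowel 'i') → tsolsukiriuts.
Attach evidentiality inferred -o → tsolsukiriutso.
Attach number dual -rir → tsolsukiriutsorir.
Nasal assimilation: no change.
Apply vowel deletion: tsolsukiriutsorir → tsolsukirutsorir.

tsolsukirutsorir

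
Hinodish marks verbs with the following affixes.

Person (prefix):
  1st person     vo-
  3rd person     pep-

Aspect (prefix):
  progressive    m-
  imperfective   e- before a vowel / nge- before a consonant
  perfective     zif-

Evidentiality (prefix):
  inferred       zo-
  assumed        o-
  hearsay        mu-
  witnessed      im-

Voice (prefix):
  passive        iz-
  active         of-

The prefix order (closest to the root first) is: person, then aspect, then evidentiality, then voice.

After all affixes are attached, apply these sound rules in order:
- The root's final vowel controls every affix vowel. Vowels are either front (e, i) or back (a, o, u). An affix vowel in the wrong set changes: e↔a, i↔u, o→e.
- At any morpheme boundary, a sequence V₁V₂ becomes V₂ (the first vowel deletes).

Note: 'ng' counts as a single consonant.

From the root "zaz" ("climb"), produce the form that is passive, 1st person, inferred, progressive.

uzzomvozaz

Attach person 1st person vo- → vozaz.
Attach aspect progressive m- → mvozaz.
Attach evidentiality inferred zo- → zomvozaz.
Attach voice passive iz- → izzomvozaz.
Apply vowel harmony: izzomvozaz → uzzomvozaz.
Vowel deletion: no change.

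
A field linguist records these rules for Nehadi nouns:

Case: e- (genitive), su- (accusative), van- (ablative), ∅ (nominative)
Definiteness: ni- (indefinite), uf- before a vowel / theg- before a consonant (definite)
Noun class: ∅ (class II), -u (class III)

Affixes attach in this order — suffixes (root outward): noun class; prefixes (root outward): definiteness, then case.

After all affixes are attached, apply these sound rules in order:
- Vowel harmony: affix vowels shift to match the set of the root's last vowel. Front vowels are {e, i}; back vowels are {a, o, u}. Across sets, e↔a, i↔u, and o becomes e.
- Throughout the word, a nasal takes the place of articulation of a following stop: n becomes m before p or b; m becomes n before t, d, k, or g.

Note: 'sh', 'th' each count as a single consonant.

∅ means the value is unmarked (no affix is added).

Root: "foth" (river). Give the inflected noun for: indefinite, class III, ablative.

Attach definiteness indefinite ni- → nifoth.
Attach case ablative van- → vannifoth.
Attach noun class class III -u → vannifothu.
Apply vowel harmony: vannifothu → vannufothu.
Nasal assimilation: no change.

vannufothu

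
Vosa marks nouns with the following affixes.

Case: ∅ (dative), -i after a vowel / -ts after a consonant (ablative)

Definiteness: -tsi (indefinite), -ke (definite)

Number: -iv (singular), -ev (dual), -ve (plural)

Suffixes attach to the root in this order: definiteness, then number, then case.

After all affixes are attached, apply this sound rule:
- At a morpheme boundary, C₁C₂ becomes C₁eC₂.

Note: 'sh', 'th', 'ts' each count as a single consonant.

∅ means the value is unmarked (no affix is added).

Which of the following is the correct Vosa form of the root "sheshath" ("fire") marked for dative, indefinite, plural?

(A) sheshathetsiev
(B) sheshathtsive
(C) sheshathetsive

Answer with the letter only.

Attach definiteness indefinite -tsi → sheshathtsi.
Attach number plural -ve → sheshathtsive.
case = dative: zero marking, form stays sheshathtsive.
Apply epenthesis: sheshathtsive → sheshathetsive.
So the correct form is sheshathetsive, option (C).
(B) sheshathtsive is wrong: it fails to apply the sound rule(s).
(A) sheshathetsiev is wrong: it uses dual instead of plural for number.

C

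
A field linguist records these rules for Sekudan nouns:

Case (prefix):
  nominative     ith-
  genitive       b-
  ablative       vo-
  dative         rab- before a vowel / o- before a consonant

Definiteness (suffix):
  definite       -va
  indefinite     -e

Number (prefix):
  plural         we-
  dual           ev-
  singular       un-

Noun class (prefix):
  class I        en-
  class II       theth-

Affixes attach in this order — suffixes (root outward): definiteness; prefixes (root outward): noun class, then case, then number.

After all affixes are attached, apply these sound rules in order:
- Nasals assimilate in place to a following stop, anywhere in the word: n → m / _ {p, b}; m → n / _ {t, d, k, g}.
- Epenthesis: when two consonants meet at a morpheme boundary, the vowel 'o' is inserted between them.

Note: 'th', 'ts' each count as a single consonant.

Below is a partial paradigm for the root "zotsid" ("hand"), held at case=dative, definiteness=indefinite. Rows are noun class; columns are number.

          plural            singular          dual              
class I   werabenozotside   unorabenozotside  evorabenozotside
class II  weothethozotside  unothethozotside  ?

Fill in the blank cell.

evothethozotside

Attach noun class class II theth- → thethzotsid.
Attach case dative o- (before consonant 'th') → othethzotsid.
Attach number dual ev- → evothethzotsid.
Attach definiteness indefinite -e → evothethzotside.
Nasal assimilation: no change.
Apply epenthesis: evothethzotside → evothethozotside.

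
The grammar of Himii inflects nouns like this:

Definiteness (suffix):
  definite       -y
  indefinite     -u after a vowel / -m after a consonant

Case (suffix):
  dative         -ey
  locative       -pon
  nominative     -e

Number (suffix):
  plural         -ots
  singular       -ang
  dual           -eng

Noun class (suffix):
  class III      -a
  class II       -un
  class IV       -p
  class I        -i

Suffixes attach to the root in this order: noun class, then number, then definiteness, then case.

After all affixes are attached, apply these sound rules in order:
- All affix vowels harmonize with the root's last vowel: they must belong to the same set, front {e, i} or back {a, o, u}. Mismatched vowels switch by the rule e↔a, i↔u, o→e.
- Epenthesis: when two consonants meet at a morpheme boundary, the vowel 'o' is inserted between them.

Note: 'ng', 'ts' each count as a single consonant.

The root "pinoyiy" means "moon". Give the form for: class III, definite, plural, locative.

Attach noun class class III -a → pinoyiya.
Attach number plural -ots → pinoyiyaots.
Attach definiteness definite -y → pinoyiyaotsy.
Attach case locative -pon → pinoyiyaotsypon.
Apply vowel harmony: pinoyiyaotsypon → pinoyiyeetsypen.
Apply epenthesis: pinoyiyeetsypen → pinoyiyeetsoyopen.

pinoyiyeetsoyopen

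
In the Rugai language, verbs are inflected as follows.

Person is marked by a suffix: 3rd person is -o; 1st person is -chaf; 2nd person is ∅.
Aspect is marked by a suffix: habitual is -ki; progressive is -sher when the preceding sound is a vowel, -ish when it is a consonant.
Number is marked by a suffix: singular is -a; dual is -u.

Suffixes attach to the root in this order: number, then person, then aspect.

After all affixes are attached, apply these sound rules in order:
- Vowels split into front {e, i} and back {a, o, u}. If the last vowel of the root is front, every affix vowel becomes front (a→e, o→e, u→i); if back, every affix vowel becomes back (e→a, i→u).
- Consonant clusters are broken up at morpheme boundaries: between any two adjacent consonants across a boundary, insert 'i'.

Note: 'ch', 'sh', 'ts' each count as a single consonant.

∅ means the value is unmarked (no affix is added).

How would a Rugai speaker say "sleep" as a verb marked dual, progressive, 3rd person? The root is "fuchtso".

Attach number dual -u → fuchtsou.
Attach person 3rd person -o → fuchtsouo.
Attach aspect progressive -sher (after vowel 'o') → fuchtsouosher.
Apply vowel harmony: fuchtsouosher → fuchtsouoshar.
Epenthesis: no change.

fuchtsouoshar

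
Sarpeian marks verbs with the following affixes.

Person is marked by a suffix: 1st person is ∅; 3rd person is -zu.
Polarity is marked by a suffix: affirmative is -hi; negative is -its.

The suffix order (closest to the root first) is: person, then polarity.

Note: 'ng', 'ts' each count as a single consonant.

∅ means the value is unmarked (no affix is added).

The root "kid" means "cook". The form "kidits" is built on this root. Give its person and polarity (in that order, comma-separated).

1st person, negative

Segment: kid-its.
person: ∅ → 1st person.
polarity: -its → negative.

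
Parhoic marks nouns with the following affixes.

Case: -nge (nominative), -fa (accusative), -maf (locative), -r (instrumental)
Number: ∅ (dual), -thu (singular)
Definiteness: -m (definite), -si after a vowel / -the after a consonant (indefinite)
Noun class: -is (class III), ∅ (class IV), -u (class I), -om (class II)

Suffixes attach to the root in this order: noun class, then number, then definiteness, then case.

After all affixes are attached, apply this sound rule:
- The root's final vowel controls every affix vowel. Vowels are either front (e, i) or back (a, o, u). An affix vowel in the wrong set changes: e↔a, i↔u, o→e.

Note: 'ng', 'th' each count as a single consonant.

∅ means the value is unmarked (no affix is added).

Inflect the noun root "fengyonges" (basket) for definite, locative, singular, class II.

fengyongesemthimmef

Attach noun class class II -om → fengyongesom.
Attach number singular -thu → fengyongesomthu.
Attach definiteness definite -m → fengyongesomthum.
Attach case locative -maf → fengyongesomthummaf.
Apply vowel harmony: fengyongesomthummaf → fengyongesemthimmef.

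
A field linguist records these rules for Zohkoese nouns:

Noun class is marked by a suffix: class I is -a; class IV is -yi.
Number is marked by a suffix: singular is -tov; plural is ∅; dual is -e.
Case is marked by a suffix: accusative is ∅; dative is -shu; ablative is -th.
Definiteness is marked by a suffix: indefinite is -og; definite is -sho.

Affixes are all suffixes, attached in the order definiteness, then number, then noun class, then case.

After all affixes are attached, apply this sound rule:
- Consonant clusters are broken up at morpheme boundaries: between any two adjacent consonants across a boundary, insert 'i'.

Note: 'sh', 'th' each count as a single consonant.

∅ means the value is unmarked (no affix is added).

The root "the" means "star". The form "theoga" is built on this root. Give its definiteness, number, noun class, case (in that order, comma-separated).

Segment: the-og-a.
definiteness: -og → indefinite.
number: ∅ → plural.
noun class: -a → class I.
case: ∅ → accusative.

indefinite, plural, class I, accusative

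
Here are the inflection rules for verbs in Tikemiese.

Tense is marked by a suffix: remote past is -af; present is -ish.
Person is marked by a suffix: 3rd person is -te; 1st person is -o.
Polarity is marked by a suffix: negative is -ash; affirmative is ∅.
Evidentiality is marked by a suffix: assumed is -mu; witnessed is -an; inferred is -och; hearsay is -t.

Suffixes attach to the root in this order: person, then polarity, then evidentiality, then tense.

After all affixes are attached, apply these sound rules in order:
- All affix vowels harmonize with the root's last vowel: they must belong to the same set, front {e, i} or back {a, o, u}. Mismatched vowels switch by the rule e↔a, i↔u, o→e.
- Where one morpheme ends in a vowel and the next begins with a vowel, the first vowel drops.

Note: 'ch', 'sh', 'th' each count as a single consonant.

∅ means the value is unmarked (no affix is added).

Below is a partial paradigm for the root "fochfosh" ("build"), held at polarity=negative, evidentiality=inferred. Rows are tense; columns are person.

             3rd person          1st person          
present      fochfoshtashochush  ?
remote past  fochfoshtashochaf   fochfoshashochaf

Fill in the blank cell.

Attach person 1st person -o → fochfosho.
Attach polarity negative -ash → fochfoshoash.
Attach evidentiality inferred -och → fochfoshoashoch.
Attach tense present -ish → fochfoshoashochish.
Apply vowel harmony: fochfoshoashochish → fochfoshoashochush.
Apply vowel deletion: fochfoshoashochush → fochfoshashochush.

fochfoshashochush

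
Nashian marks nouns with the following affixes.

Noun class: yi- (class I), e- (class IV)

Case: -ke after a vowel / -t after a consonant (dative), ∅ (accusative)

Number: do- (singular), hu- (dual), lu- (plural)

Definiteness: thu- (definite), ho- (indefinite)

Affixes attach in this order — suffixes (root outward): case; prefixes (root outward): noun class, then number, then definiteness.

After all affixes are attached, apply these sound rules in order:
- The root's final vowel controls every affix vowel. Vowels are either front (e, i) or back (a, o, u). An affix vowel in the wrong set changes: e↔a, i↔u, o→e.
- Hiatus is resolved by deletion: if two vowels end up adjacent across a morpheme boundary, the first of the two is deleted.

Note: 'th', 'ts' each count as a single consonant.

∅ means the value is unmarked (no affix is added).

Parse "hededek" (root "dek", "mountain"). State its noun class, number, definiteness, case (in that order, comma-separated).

class IV, singular, indefinite, accusative

Segment: ho-do-e-dek.
noun class: e- → class IV.
number: do- → singular.
definiteness: ho- → indefinite.
case: ∅ → accusative.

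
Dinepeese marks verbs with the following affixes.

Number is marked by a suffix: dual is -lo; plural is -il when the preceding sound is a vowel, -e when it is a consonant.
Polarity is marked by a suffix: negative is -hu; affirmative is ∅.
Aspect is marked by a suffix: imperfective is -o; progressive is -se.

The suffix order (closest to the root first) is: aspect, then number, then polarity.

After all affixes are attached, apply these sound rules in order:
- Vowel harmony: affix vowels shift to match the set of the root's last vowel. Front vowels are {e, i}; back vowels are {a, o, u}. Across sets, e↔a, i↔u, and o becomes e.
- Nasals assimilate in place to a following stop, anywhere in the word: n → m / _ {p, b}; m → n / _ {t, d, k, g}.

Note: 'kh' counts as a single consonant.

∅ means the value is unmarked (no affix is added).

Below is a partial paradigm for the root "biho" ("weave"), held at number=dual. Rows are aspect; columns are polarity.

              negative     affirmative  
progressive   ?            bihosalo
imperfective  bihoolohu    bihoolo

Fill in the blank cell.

Attach aspect progressive -se → bihose.
Attach number dual -lo → bihoselo.
Attach polarity negative -hu → bihoselohu.
Apply vowel harmony: bihoselohu → bihosalohu.
Nasal assimilation: no change.

bihosalohu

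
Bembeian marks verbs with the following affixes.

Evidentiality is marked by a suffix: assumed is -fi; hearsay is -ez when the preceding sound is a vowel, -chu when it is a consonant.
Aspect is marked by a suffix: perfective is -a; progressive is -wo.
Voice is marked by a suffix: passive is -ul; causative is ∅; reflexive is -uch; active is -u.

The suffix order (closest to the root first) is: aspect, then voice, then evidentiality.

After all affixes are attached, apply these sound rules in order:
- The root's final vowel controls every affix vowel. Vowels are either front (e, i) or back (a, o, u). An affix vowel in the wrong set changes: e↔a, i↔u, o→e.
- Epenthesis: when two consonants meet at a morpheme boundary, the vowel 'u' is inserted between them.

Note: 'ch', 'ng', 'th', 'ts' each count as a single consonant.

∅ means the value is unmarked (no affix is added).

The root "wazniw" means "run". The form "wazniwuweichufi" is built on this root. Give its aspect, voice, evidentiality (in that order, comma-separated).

Segment: wazniw-wo-uch-fi.
aspect: -wo → progressive.
voice: -uch → reflexive.
evidentiality: -fi → assumed.

progressive, reflexive, assumed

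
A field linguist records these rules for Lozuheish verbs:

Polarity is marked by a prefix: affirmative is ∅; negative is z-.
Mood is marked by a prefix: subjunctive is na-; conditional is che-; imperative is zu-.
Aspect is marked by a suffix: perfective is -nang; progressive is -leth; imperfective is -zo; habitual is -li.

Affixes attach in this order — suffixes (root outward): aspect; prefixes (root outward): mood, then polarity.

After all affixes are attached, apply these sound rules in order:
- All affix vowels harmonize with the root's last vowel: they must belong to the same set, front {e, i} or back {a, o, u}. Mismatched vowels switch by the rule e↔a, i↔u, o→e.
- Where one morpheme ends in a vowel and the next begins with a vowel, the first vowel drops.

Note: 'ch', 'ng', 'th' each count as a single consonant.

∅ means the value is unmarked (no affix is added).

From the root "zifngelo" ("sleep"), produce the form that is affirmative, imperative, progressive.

zuzifngelolath

Attach mood imperative zu- → zuzifngelo.
polarity = affirmative: zero marking, form stays zuzifngelo.
Attach aspect progressive -leth → zuzifngeloleth.
Apply vowel harmony: zuzifngeloleth → zuzifngelolath.
Vowel deletion: no change.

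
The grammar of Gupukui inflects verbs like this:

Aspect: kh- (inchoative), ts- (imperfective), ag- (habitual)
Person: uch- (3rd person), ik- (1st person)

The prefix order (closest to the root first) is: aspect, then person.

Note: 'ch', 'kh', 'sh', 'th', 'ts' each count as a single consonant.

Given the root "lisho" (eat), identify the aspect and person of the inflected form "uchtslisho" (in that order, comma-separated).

Segment: uch-ts-lisho.
aspect: ts- → imperfective.
person: uch- → 3rd person.

imperfective, 3rd person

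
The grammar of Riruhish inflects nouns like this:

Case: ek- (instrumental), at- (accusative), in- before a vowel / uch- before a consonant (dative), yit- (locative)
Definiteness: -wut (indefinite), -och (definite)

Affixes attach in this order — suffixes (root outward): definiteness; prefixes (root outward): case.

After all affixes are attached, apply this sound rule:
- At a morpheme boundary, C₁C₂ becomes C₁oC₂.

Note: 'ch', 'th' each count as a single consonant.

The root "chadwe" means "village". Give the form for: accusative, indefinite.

Attach case accusative at- → atchadwe.
Attach definiteness indefinite -wut → atchadwewut.
Apply epenthesis: atchadwewut → atochadwewut.

atochadwewut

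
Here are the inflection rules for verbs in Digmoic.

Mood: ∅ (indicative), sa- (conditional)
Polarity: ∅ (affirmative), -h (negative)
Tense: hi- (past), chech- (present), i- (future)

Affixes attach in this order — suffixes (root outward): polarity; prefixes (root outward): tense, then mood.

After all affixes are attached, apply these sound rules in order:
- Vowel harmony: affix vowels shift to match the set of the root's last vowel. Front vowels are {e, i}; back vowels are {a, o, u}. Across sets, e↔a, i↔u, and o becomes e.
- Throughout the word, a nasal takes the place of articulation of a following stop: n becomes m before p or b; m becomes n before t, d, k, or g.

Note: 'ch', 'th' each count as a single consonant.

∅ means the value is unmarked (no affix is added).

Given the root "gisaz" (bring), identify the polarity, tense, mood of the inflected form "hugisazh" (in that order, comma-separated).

Segment: hi-gisaz-h.
polarity: -h → negative.
tense: hi- → past.
mood: ∅ → indicative.

negative, past, indicative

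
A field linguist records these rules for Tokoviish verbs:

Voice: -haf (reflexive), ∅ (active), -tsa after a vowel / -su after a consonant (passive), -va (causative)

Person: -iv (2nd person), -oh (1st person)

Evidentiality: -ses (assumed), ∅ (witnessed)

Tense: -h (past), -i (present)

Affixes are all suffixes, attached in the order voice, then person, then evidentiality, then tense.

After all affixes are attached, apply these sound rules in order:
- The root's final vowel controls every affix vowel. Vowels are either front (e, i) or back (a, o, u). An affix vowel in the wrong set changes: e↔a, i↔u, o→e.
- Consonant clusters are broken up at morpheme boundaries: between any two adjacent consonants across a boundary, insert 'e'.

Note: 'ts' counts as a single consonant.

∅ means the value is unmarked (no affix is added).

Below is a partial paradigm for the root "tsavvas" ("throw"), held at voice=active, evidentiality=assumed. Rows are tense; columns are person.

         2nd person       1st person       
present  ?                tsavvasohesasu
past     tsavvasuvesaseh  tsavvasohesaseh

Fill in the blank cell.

tsavvasuvesasu

voice = active: zero marking, form stays tsavvas.
Attach person 2nd person -iv → tsavvasiv.
Attach evidentiality assumed -ses → tsavvasivses.
Attach tense present -i → tsavvasivsesi.
Apply vowel harmony: tsavvasivsesi → tsavvasuvsasu.
Apply epenthesis: tsavvasuvsasu → tsavvasuvesasu.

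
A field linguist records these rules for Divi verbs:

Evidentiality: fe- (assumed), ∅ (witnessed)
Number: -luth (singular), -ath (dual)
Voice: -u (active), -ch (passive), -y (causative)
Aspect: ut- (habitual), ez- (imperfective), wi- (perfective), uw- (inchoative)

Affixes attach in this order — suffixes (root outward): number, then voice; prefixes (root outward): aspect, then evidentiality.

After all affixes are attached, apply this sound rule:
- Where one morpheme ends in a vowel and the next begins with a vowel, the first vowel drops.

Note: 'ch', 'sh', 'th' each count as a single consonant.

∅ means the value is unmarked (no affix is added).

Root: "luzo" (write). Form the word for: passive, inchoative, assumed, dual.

Attach aspect inchoative uw- → uwluzo.
Attach number dual -ath → uwluzoath.
Attach voice passive -ch → uwluzoathch.
Attach evidentiality assumed fe- → feuwluzoathch.
Apply vowel deletion: feuwluzoathch → fuwluzathch.

fuwluzathch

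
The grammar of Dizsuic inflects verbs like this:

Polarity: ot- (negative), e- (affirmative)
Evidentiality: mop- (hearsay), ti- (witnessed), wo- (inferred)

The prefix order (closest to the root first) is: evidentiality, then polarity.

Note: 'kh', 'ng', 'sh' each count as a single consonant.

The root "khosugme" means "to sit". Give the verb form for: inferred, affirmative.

Attach evidentiality inferred wo- → wokhosugme.
Attach polarity affirmative e- → ewokhosugme.

ewokhosugme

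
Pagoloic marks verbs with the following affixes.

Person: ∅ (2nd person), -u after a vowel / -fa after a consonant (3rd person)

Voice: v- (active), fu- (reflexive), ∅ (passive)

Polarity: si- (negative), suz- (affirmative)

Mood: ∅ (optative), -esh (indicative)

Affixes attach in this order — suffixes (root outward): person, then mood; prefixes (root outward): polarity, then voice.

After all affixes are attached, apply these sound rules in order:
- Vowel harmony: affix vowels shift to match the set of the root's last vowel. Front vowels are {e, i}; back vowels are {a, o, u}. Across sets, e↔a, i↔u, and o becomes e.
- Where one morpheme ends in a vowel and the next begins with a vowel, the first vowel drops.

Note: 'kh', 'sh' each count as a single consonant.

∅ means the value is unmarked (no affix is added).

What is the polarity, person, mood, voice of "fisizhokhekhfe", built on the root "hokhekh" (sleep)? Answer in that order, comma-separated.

Segment: fu-suz-hokhekh-fa.
polarity: suz- → affirmative.
person: -u/fa → 3rd person.
mood: ∅ → optative.
voice: fu- → reflexive.

affirmative, 3rd person, optative, reflexive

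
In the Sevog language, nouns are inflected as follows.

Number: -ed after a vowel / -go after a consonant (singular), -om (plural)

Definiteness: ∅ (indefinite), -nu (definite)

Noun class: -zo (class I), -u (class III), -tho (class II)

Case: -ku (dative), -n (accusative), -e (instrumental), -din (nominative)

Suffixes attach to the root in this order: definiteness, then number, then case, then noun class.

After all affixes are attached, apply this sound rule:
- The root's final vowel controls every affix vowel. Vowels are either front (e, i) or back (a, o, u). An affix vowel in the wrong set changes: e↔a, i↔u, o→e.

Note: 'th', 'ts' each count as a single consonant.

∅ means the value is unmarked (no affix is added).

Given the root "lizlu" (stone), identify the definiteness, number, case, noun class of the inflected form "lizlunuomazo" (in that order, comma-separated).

definite, plural, instrumental, class I

Segment: lizlu-nu-om-e-zo.
definiteness: -nu → definite.
number: -om → plural.
case: -e → instrumental.
noun class: -zo → class I.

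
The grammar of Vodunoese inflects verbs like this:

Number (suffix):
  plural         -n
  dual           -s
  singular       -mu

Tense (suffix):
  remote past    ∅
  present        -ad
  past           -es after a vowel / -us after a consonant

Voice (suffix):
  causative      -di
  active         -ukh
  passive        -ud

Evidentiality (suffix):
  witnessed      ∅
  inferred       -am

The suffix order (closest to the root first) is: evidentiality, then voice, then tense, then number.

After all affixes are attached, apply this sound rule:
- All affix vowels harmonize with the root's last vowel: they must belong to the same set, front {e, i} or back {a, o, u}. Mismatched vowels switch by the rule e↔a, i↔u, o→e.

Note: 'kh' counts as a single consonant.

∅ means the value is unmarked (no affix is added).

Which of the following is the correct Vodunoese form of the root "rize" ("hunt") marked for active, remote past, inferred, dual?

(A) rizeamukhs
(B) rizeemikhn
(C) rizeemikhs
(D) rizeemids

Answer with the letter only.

C

Attach evidentiality inferred -am → rizeam.
Attach voice active -ukh → rizeamukh.
tense = remote past: zero marking, form stays rizeamukh.
Attach number dual -s → rizeamukhs.
Apply vowel harmony: rizeamukhs → rizeemikhs.
So the correct form is rizeemikhs, option (C).
(B) rizeemikhn is wrong: it uses plural instead of dual for number.
(A) rizeamukhs is wrong: it fails to apply the sound rule(s).
(D) rizeemids is wrong: it uses passive instead of active for voice.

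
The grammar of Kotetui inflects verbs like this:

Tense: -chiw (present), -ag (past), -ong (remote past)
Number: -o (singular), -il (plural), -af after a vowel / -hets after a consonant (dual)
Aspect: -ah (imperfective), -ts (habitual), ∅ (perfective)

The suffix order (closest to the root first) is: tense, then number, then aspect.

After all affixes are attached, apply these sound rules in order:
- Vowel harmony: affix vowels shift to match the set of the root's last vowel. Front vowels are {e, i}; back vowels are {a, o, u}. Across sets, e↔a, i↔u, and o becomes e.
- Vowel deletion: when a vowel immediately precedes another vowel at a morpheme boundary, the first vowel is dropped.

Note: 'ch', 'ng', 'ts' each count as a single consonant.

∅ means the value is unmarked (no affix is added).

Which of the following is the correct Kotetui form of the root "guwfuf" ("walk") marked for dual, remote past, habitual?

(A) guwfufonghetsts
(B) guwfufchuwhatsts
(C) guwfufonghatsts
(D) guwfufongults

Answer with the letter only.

Attach tense remote past -ong → guwfufong.
Attach number dual -hets (after consonant 'ng') → guwfufonghets.
Attach aspect habitual -ts → guwfufonghetsts.
Apply vowel harmony: guwfufonghetsts → guwfufonghatsts.
Vowel deletion: no change.
So the correct form is guwfufonghatsts, option (C).
(A) guwfufonghetsts is wrong: it fails to apply the sound rule(s).
(B) guwfufchuwhatsts is wrong: it uses present instead of remote past for tense.
(D) guwfufongults is wrong: it uses plural instead of dual for number.

C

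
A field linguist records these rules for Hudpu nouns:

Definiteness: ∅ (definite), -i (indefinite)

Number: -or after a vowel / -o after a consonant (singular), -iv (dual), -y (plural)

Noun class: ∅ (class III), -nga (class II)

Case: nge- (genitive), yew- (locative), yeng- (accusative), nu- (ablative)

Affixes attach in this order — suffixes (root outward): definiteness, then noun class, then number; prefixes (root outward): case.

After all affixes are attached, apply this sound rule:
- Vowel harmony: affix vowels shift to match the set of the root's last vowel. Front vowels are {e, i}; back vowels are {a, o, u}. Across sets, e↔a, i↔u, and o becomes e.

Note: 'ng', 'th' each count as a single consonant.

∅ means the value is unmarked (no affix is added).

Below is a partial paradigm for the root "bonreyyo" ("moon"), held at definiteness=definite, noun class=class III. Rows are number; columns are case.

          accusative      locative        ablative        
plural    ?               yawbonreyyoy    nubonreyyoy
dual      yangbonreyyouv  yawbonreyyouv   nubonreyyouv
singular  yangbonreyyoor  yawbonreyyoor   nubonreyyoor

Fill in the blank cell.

definiteness = definite: zero marking, form stays bonreyyo.
noun class = class III: zero marking, form stays bonreyyo.
Attach number plural -y → bonreyyoy.
Attach case accusative yeng- → yengbonreyyoy.
Apply vowel harmony: yengbonreyyoy → yangbonreyyoy.

yangbonreyyoy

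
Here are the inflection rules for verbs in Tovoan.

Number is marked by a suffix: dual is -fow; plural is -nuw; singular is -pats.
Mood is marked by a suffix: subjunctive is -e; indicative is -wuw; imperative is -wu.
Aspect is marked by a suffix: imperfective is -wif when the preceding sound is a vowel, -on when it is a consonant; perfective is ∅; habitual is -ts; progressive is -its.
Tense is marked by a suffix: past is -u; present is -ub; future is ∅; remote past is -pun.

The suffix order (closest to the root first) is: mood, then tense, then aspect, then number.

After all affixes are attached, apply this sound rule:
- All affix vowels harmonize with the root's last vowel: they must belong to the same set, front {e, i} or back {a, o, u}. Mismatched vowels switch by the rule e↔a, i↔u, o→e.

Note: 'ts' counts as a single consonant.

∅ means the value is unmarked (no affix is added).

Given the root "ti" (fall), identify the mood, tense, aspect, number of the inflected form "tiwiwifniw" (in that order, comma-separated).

Segment: ti-wu-wif-nuw.
mood: -wu → imperative.
tense: ∅ → future.
aspect: -wif/on → imperfective.
number: -nuw → plural.

imperative, future, imperfective, plural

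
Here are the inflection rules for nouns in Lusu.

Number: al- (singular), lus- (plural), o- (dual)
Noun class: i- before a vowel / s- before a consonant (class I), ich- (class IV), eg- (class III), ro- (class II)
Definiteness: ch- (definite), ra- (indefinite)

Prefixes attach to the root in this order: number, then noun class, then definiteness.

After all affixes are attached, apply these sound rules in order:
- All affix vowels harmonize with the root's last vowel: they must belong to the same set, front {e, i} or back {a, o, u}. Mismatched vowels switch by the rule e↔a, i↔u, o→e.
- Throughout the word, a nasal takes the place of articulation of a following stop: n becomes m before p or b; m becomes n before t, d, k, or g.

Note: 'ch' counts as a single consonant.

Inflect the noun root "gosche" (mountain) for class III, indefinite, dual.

reegegosche

Attach number dual o- → ogosche.
Attach noun class class III eg- → egogosche.
Attach definiteness indefinite ra- → raegogosche.
Apply vowel harmony: raegogosche → reegegosche.
Nasal assimilation: no change.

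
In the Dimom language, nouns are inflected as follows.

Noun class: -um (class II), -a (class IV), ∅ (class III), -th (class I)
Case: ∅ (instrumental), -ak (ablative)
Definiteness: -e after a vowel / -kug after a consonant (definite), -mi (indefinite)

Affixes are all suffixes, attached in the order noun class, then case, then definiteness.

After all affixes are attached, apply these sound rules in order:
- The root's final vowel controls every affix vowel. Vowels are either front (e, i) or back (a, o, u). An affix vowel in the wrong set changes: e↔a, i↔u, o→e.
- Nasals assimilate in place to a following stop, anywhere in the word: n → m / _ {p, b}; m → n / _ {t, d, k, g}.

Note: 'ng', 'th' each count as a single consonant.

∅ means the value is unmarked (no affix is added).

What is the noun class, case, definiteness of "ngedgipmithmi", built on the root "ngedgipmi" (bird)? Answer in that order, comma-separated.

Segment: ngedgipmi-th-mi.
noun class: -th → class I.
case: ∅ → instrumental.
definiteness: -mi → indefinite.

class I, instrumental, indefinite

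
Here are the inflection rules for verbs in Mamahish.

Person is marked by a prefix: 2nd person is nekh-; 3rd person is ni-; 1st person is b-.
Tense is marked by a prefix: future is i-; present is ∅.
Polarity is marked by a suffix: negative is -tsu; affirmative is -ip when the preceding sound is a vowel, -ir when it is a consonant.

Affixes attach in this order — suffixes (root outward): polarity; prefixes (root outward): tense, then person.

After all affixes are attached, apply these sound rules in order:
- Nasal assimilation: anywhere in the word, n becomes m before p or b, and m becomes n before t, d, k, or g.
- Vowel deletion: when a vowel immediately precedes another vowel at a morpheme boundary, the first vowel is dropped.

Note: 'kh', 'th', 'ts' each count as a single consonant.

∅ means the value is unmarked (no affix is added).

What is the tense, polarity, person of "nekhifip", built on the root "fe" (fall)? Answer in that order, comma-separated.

Segment: nekh-i-fe-ip.
tense: i- → future.
polarity: -ip/ir → affirmative.
person: nekh- → 2nd person.

future, affirmative, 2nd person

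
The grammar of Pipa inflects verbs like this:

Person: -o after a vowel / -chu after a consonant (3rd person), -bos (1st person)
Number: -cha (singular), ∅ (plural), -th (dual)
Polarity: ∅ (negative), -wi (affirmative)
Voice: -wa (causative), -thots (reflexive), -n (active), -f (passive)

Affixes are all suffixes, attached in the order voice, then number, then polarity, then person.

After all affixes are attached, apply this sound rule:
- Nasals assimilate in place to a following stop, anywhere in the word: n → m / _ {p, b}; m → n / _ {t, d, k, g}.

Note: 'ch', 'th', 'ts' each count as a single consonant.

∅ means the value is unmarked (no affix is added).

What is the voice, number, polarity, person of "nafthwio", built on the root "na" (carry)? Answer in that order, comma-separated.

passive, dual, affirmative, 3rd person

Segment: na-f-th-wi-o.
voice: -f → passive.
number: -th → dual.
polarity: -wi → affirmative.
person: -o/chu → 3rd person.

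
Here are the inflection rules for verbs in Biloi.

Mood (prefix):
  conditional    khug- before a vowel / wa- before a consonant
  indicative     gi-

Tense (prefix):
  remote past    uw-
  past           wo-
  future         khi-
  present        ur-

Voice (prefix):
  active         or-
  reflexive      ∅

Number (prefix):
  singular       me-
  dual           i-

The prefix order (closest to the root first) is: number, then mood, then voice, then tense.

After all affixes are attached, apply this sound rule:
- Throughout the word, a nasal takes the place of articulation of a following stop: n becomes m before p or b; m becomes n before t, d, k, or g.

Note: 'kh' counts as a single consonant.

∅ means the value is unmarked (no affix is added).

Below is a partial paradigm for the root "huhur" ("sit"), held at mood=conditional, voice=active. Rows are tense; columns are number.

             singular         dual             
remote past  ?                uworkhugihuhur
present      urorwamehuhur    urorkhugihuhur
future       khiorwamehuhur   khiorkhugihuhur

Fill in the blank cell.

uworwamehuhur

Attach number singular me- → mehuhur.
Attach mood conditional wa- (before consonant 'm') → wamehuhur.
Attach voice active or- → orwamehuhur.
Attach tense remote past uw- → uworwamehuhur.
Nasal assimilation: no change.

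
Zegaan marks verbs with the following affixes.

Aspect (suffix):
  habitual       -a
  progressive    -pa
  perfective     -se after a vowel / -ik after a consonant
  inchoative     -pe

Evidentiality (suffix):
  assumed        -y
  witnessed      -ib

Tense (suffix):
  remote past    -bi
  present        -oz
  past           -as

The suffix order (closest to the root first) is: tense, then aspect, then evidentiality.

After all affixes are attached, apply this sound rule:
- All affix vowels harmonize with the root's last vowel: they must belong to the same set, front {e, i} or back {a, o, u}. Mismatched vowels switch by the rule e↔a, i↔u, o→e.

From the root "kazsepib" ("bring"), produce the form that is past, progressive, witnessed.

kazsepibespeib

Attach tense past -as → kazsepibas.
Attach aspect progressive -pa → kazsepibaspa.
Attach evidentiality witnessed -ib → kazsepibaspaib.
Apply vowel harmony: kazsepibaspaib → kazsepibespeib.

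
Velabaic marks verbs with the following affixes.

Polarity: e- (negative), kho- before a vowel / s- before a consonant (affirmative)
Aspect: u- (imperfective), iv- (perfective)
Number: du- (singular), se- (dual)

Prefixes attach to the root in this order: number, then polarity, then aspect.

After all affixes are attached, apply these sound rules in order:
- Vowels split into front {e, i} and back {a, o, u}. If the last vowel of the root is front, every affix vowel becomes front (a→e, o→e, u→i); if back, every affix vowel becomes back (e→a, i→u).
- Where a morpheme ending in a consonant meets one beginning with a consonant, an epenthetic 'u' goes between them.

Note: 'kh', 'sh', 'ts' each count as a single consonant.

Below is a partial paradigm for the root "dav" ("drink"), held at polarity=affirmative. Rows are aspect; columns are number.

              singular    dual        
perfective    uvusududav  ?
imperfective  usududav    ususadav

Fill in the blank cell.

Attach number dual se- → sedav.
Attach polarity affirmative s- (before consonant 's') → ssedav.
Attach aspect perfective iv- → ivssedav.
Apply vowel harmony: ivssedav → uvssadav.
Apply epenthesis: uvssadav → uvususadav.

uvususadav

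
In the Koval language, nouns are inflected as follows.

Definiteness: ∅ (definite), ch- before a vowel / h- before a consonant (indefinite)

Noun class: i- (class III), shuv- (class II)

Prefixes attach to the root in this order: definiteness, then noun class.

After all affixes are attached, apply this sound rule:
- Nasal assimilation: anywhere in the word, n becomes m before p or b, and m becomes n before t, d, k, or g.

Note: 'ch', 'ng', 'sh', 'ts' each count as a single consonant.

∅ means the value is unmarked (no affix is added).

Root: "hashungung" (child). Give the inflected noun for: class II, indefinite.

Attach definiteness indefinite h- (before consonant 'h') → hhashungung.
Attach noun class class II shuv- → shuvhhashungung.
Nasal assimilation: no change.

shuvhhashungung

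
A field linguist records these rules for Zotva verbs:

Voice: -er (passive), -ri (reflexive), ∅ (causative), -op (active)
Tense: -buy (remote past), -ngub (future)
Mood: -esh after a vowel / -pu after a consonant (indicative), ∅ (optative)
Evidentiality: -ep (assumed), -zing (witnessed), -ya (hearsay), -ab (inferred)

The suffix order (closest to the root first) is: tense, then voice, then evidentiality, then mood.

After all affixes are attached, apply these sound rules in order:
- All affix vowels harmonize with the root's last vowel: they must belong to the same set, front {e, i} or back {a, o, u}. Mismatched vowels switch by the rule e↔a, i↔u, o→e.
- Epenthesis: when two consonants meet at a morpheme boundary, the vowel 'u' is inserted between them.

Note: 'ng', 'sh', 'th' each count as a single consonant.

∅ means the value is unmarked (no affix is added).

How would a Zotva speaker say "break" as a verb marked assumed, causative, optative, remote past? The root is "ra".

rabuyap

Attach tense remote past -buy → rabuy.
voice = causative: zero marking, form stays rabuy.
Attach evidentiality assumed -ep → rabuyep.
mood = optative: zero marking, form stays rabuyep.
Apply vowel harmony: rabuyep → rabuyap.
Epenthesis: no change.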